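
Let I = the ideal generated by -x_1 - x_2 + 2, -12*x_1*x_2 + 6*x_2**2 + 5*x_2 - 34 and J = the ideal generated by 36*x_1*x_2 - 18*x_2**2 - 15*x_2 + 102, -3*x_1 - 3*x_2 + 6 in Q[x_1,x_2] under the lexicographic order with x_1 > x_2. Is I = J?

Yes, the ideals are equal.

Equality of ideals is decidable: compute both reduced Gröbner bases (unique for the ordering) and check whether they agree.
Buchberger on the first generating set:
f_1 = -x_1 - x_2 + 2, LT = x_1.
f_2 = -12*x_1*x_2 + 6*x_2**2 + 5*x_2 - 34, LT = x_1*x_2.

S(f_1,f_2): lcm = x_1*x_2. S = 3/2*x_2**2 - 19/12*x_2 - 17/6.
  reduce S modulo (f_1, f_2):
  remainder 3/2*x_2**2 - 19/12*x_2 - 17/6 ≠ 0; add g_3 = 3/2*x_2**2 - 19/12*x_2 - 17/6 to the basis.

The other S-polynomials (S(f_1,g_3), S(f_2,g_3)) all reduce to 0 modulo the current basis, so we have a Gröbner basis.
Inter-reduce: drop elements whose leading term is divisible by another's, tail-reduce, and make monic.
Reduced Gröbner basis: {x_1 + x_2 - 2, x_2**2 - 19/18*x_2 - 17/9}.

Buchberger on the second generating set:
h_1 = 36*x_1*x_2 - 18*x_2**2 - 15*x_2 + 102, LT = x_1*x_2.
h_2 = -3*x_1 - 3*x_2 + 6, LT = x_1.

S(h_1,h_2): lcm = x_1*x_2. S = -3/2*x_2**2 + 19/12*x_2 + 17/6.
  reduce S modulo (h_1, h_2):
  remainder -3/2*x_2**2 + 19/12*x_2 + 17/6 ≠ 0; add k_3 = -3/2*x_2**2 + 19/12*x_2 + 17/6 to the basis.

The other S-polynomials (S(h_1,k_3), S(h_2,k_3)) all reduce to 0 modulo the current basis, so we have a Gröbner basis.
Inter-reduce: drop elements whose leading term is divisible by another's, tail-reduce, and make monic.
Reduced Gröbner basis: {x_1 + x_2 - 2, x_2**2 - 19/18*x_2 - 17/9}.

Same reduced basis, so the two generating sets span the same ideal.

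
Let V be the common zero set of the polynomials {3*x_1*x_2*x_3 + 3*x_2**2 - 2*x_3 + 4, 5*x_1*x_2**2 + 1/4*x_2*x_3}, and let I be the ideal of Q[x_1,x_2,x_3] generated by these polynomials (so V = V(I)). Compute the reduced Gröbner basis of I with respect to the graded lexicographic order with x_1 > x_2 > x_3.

G = {x_1*x_3**3 + 34/3*x_1*x_3**2 + x_2*x_3**2 - 160/3*x_1*x_3 - 2*x_2*x_3 + 160/3*x_1, x_2**3 - 1/20*x_2*x_3**2 - 2/3*x_2*x_3 + 4/3*x_2, x_2**2*x_3 - 1/20*x_3**3 - 2*x_2**2 - 17/30*x_3**2 + 8/3*x_3 - 8/3, x_1*x_2 + 1/2*x_2**2 - 1/40*x_3**2 - 17/60*x_3 + 2/3}

f_1 = 3*x_1*x_2*x_3 + 3*x_2**2 - 2*x_3 + 4, LT = x_1*x_2*x_3.
f_2 = 5*x_1*x_2**2 + 1/4*x_2*x_3, LT = x_1*x_2**2.

S(f_1,f_2): lcm = x_1*x_2**2*x_3. S = x_2**3 - 1/20*x_2*x_3**2 - 2/3*x_2*x_3 + 4/3*x_2.
  leading term x_2**3: no divisor's leading term divides it; move x_2**3 to the remainder.
  leading term x_2*x_3**2: no divisor's leading term divides it; move -1/20*x_2*x_3**2 to the remainder.
  leading term x_2*x_3: no divisor's leading term divides it; move -2/3*x_2*x_3 to the remainder.
  leading term x_2: no divisor's leading term divides it; move 4/3*x_2 to the remainder.
  remainder x_2**3 - 1/20*x_2*x_3**2 - 2/3*x_2*x_3 + 4/3*x_2 ≠ 0; add g_3 = x_2**3 - 1/20*x_2*x_3**2 - 2/3*x_2*x_3 + 4/3*x_2 to the basis.

S(f_1,g_3): lcm = x_1*x_2**3*x_3. S = 1/20*x_1*x_2*x_3**3 + 2/3*x_1*x_2*x_3**2 + x_2**4 - 4/3*x_1*x_2*x_3 - 2/3*x_2**2*x_3 + 4/3*x_2**2.
  leading term x_1*x_2*x_3**3: subtract (1/60*x_3**2)·f_1 from 1/20*x_1*x_2*x_3**3 + 2/3*x_1*x_2*x_3**2 + x_2**4 - 4/3*x_1*x_2*x_3 - 2/3*x_2**2*x_3 + 4/3*x_2**2 → 2/3*x_1*x_2*x_3**2 + x_2**4 - 1/20*x_2**2*x_3**2 - 4/3*x_1*x_2*x_3 - 2/3*x_2**2*x_3 + 1/30*x_3**3 + 4/3*x_2**2 - 1/15*x_3**2
  leading term x_1*x_2*x_3**2: subtract (2/9*x_3)·f_1 from 2/3*x_1*x_2*x_3**2 + x_2**4 - 1/20*x_2**2*x_3**2 - 4/3*x_1*x_2*x_3 - 2/3*x_2**2*x_3 + 1/30*x_3**3 + 4/3*x_2**2 - 1/15*x_3**2 → x_2**4 - 1/20*x_2**2*x_3**2 - 4/3*x_1*x_2*x_3 - 4/3*x_2**2*x_3 + 1/30*x_3**3 + 4/3*x_2**2 + 17/45*x_3**2 - 8/9*x_3
  leading term x_2**4: subtract (x_2)·g_3 from x_2**4 - 1/20*x_2**2*x_3**2 - 4/3*x_1*x_2*x_3 - 4/3*x_2**2*x_3 + 1/30*x_3**3 + 4/3*x_2**2 + 17/45*x_3**2 - 8/9*x_3 → -4/3*x_1*x_2*x_3 - 2/3*x_2**2*x_3 + 1/30*x_3**3 + 17/45*x_3**2 - 8/9*x_3
  leading term x_1*x_2*x_3: subtract (-4/9)·f_1 from -4/3*x_1*x_2*x_3 - 2/3*x_2**2*x_3 + 1/30*x_3**3 + 17/45*x_3**2 - 8/9*x_3 → -2/3*x_2**2*x_3 + 1/30*x_3**3 + 4/3*x_2**2 + 17/45*x_3**2 - 16/9*x_3 + 16/9
  leading term x_2**2*x_3: no divisor's leading term divides it; move -2/3*x_2**2*x_3 to the remainder.
  leading term x_3**3: no divisor's leading term divides it; move 1/30*x_3**3 to the remainder.
  leading term x_2**2: no divisor's leading term divides it; move 4/3*x_2**2 to the remainder.
  leading term x_3**2: no divisor's leading term divides it; move 17/45*x_3**2 to the remainder.
  leading term x_3: no divisor's leading term divides it; move -16/9*x_3 to the remainder.
  leading term 1: no divisor's leading term divides it; move 16/9 to the remainder.
  remainder -2/3*x_2**2*x_3 + 1/30*x_3**3 + 4/3*x_2**2 + 17/45*x_3**2 - 16/9*x_3 + 16/9 ≠ 0; add g_4 = -2/3*x_2**2*x_3 + 1/30*x_3**3 + 4/3*x_2**2 + 17/45*x_3**2 - 16/9*x_3 + 16/9 to the basis.

S(f_2,g_3): lcm = x_1*x_2**3. S = 1/20*x_1*x_2*x_3**2 + 2/3*x_1*x_2*x_3 + 1/20*x_2**2*x_3 - 4/3*x_1*x_2.
  leading term x_1*x_2*x_3**2: subtract (1/60*x_3)·f_1 from 1/20*x_1*x_2*x_3**2 + 2/3*x_1*x_2*x_3 + 1/20*x_2**2*x_3 - 4/3*x_1*x_2 → 2/3*x_1*x_2*x_3 - 4/3*x_1*x_2 + 1/30*x_3**2 - 1/15*x_3
  leading term x_1*x_2*x_3: subtract (2/9)·f_1 from 2/3*x_1*x_2*x_3 - 4/3*x_1*x_2 + 1/30*x_3**2 - 1/15*x_3 → -4/3*x_1*x_2 - 2/3*x_2**2 + 1/30*x_3**2 + 17/45*x_3 - 8/9
  leading term x_1*x_2: no divisor's leading term divides it; move -4/3*x_1*x_2 to the remainder.
  leading term x_2**2: no divisor's leading term divides it; move -2/3*x_2**2 to the remainder.
  leading term x_3**2: no divisor's leading term divides it; move 1/30*x_3**2 to the remainder.
  leading term x_3: no divisor's leading term divides it; move 17/45*x_3 to the remainder.
  leading term 1: no divisor's leading term divides it; move -8/9 to the remainder.
  remainder -4/3*x_1*x_2 - 2/3*x_2**2 + 1/30*x_3**2 + 17/45*x_3 - 8/9 ≠ 0; add g_5 = -4/3*x_1*x_2 - 2/3*x_2**2 + 1/30*x_3**2 + 17/45*x_3 - 8/9 to the basis.

S(f_1,g_4): lcm = x_1*x_2**2*x_3. S = 1/20*x_1*x_3**3 + 2*x_1*x_2**2 + 17/30*x_1*x_3**2 + x_2**3 - 8/3*x_1*x_3 - 2/3*x_2*x_3 + 8/3*x_1 + 4/3*x_2.
  leading term x_1*x_3**3: no divisor's leading term divides it; move 1/20*x_1*x_3**3 to the remainder.
  leading term x_1*x_2**2: subtract (2/5)·f_2 from 2*x_1*x_2**2 + 17/30*x_1*x_3**2 + x_2**3 - 8/3*x_1*x_3 - 2/3*x_2*x_3 + 8/3*x_1 + 4/3*x_2 → 17/30*x_1*x_3**2 + x_2**3 - 8/3*x_1*x_3 - 23/30*x_2*x_3 + 8/3*x_1 + 4/3*x_2
  leading term x_1*x_3**2: no divisor's leading term divides it; move 17/30*x_1*x_3**2 to the remainder.
  leading term x_2**3: subtract (1)·g_3 from x_2**3 - 8/3*x_1*x_3 - 23/30*x_2*x_3 + 8/3*x_1 + 4/3*x_2 → 1/20*x_2*x_3**2 - 8/3*x_1*x_3 - 1/10*x_2*x_3 + 8/3*x_1
  leading term x_2*x_3**2: no divisor's leading term divides it; move 1/20*x_2*x_3**2 to the remainder.
  leading term x_1*x_3: no divisor's leading term divides it; move -8/3*x_1*x_3 to the remainder.
  leading term x_2*x_3: no divisor's leading term divides it; move -1/10*x_2*x_3 to the remainder.
  leading term x_1: no divisor's leading term divides it; move 8/3*x_1 to the remainder.
  remainder 1/20*x_1*x_3**3 + 17/30*x_1*x_3**2 + 1/20*x_2*x_3**2 - 8/3*x_1*x_3 - 1/10*x_2*x_3 + 8/3*x_1 ≠ 0; add g_6 = 1/20*x_1*x_3**3 + 17/30*x_1*x_3**2 + 1/20*x_2*x_3**2 - 8/3*x_1*x_3 - 1/10*x_2*x_3 + 8/3*x_1 to the basis.

The other S-polynomials (S(f_2,g_4), S(g_3,g_4), S(f_1,g_5), S(f_2,g_5), S(g_3,g_5), S(g_4,g_5), S(f_1,g_6), S(f_2,g_6), S(g_3,g_6), S(g_4,g_6), S(g_5,g_6)) all reduce to 0 modulo the current basis, so we have a Gröbner basis.
Inter-reduce: drop elements whose leading term is divisible by another's, tail-reduce, and make monic.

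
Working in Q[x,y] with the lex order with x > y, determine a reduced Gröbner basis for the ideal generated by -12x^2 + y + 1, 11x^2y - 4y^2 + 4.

G = {x^2 - 1/12y - 1/12, y^2 - 11/37y - 48/37}

This is the nonlinear analogue of row-reducing a linear system.

f_1 = -12x^2 + y + 1, LT = x^2.
f_2 = 11x^2y - 4y^2 + 4, LT = x^2y.

S(f_1,f_2): lcm = x^2y. S = 37/132y^2 - 1/12y - 4/11.
  leading term y^2: no divisor's leading term divides it; move 37/132y^2 to the remainder.
  leading term y: no divisor's leading term divides it; move -1/12y to the remainder.
  leading term 1: no divisor's leading term divides it; move -4/11 to the remainder.
  remainder 37/132y^2 - 1/12y - 4/11 ≠ 0; add g_3 = 37/132y^2 - 1/12y - 4/11 to the basis.

The other S-polynomials (S(f_1,g_3), S(f_2,g_3)) all reduce to 0 modulo the current basis, so we have a Gröbner basis.
Inter-reduce: drop elements whose leading term is divisible by another's, tail-reduce, and make monic.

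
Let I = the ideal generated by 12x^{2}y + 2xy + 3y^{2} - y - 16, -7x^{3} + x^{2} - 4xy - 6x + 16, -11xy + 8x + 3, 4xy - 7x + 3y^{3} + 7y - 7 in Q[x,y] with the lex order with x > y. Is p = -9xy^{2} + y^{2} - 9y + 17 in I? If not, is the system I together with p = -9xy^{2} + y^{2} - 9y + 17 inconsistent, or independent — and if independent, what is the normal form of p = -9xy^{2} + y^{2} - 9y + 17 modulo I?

-9xy^{2} + y^{2} - 9y + 17 lies in I (it reduces to 0).

First compute the reduced Gröbner basis of I by Buchberger's algorithm.
f_1 = 12x^{2}y + 2xy + 3y^{2} - y - 16, LT = x^{2}y.
f_2 = -7x^{3} + x^{2} - 4xy - 6x + 16, LT = x^{3}.
f_3 = -11xy + 8x + 3, LT = xy.
f_4 = 4xy - 7x + 3y^{3} + 7y - 7, LT = xy.

S(f_1,f_2): lcm = x^{3}y. S = \tfrac{13}{42}x^{2}y - \tfrac{9}{28}xy^{2} - \tfrac{79}{84}xy - \tfrac{4}{3}x + \tfrac{16}{7}y.
  reduce S modulo (f_1, f_2, f_3, f_4):
  remainder -\tfrac{16960}{7623}x - \tfrac{13}{168}y^{2} + \tfrac{12329}{5544}y + \tfrac{1195}{15246} ≠ 0; add h_5 = -\tfrac{16960}{7623}x - \tfrac{13}{168}y^{2} + \tfrac{12329}{5544}y + \tfrac{1195}{15246} to the basis.

S(f_1,f_3): lcm = x^{2}y. S = \tfrac{8}{11}x^{2} + \tfrac{1}{6}xy + \tfrac{3}{11}x + \tfrac{1}{4}y^{2} - \tfrac{1}{12}y - \tfrac{4}{3}.
  reduce S modulo (f_1, f_2, f_3, f_4, h_5):
  remainder \tfrac{125115399}{575283200}y^{2} + \tfrac{485664261}{575283200}y - \tfrac{30538983}{28764160} ≠ 0; add h_6 = \tfrac{125115399}{575283200}y^{2} + \tfrac{485664261}{575283200}y - \tfrac{30538983}{28764160} to the basis.

S(f_1,f_4): lcm = x^{2}y. S = \tfrac{7}{4}x^{2} - \tfrac{3}{4}xy^{3} - \tfrac{19}{12}xy + \tfrac{7}{4}x + \tfrac{1}{4}y^{2} - \tfrac{1}{12}y - \tfrac{4}{3}.
  reduce S modulo (f_1, f_2, f_3, f_4, h_5, h_6):
  remainder \tfrac{1445677845}{1030189952}y - \tfrac{1445677845}{1030189952} ≠ 0; add h_7 = \tfrac{1445677845}{1030189952}y - \tfrac{1445677845}{1030189952} to the basis.

The other S-polynomials (S(f_2,f_3), S(f_2,f_4), S(f_3,f_4), S(f_1,h_5), S(f_2,h_5), S(f_3,h_5), S(f_4,h_5), S(f_1,h_6), S(f_2,h_6), S(f_3,h_6), S(f_4,h_6), S(h_5,h_6), S(f_1,h_7), S(f_2,h_7), S(f_3,h_7), S(f_4,h_7), S(h_5,h_7), S(h_6,h_7)) all reduce to 0 modulo the current basis, so we have a Gröbner basis.
Inter-reduce: drop elements whose leading term is divisible by another's, tail-reduce, and make monic.
Reduced Gröbner basis: {x - 1, y - 1}.
Label its elements g_1 = x - 1, g_2 = y - 1.

Reduce p = -9xy^{2} + y^{2} - 9y + 17 modulo G:
  leading term xy^{2}: subtract (-9y^{2})·g_1 from -9xy^{2} + y^{2} - 9y + 17 → -8y^{2} - 9y + 17
  leading term y^{2}: subtract (-8y)·g_2 from -8y^{2} - 9y + 17 → -17y + 17
  leading term y: subtract (-17)·g_2 from -17y + 17 → 0
  normal form = 0.
Since the normal form is 0, p ∈ I.

Ideal membership is decidable via reduction modulo a Gröbner basis.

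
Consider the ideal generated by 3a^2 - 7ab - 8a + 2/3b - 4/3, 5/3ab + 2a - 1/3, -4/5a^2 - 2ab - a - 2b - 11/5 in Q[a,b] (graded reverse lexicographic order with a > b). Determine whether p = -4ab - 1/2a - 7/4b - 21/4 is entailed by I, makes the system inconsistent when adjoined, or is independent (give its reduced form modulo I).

First compute the reduced Gröbner basis of I by Buchberger's algorithm.
f_1 = 3a^2 - 7ab - 8a + 2/3b - 4/3, LT = a^2.
f_2 = 5/3ab + 2a - 1/3, LT = ab.
f_3 = -4/5a^2 - 2ab - a - 2b - 11/5, LT = a^2.

S(f_1,f_2): lcm = a^2b. S = -7/3ab^2 - 6/5a^2 - 8/3ab + 2/9b^2 + 1/5a - 4/9b.
  leading term ab^2: subtract (-7/5b)·f_2 from -7/3ab^2 - 6/5a^2 - 8/3ab + 2/9b^2 + 1/5a - 4/9b → -6/5a^2 + 2/15ab + 2/9b^2 + 1/5a - 41/45b
  leading term a^2: subtract (-2/5)·f_1 from -6/5a^2 + 2/15ab + 2/9b^2 + 1/5a - 41/45b → -8/3ab + 2/9b^2 - 3a - 29/45b - 8/15
  leading term ab: subtract (-8/5)·f_2 from -8/3ab + 2/9b^2 - 3a - 29/45b - 8/15 → 2/9b^2 + 1/5a - 29/45b - 16/15
  leading term b^2: no divisor's leading term divides it; move 2/9b^2 to the remainder.
  leading term a: no divisor's leading term divides it; move 1/5a to the remainder.
  leading term b: no divisor's leading term divides it; move -29/45b to the remainder.
  leading term 1: no divisor's leading term divides it; move -16/15 to the remainder.
  remainder 2/9b^2 + 1/5a - 29/45b - 16/15 ≠ 0; add h_4 = 2/9b^2 + 1/5a - 29/45b - 16/15 to the basis.

S(f_1,f_3): lcm = a^2. S = -29/6ab - 47/12a - 41/18b - 115/36.
  leading term ab: subtract (-29/10)·f_2 from -29/6ab - 47/12a - 41/18b - 115/36 → 113/60a - 41/18b - 749/180
  leading term a: no divisor's leading term divides it; move 113/60a to the remainder.
  leading term b: no divisor's leading term divides it; move -41/18b to the remainder.
  leading term 1: no divisor's leading term divides it; move -749/180 to the remainder.
  remainder 113/60a - 41/18b - 749/180 ≠ 0; add h_5 = 113/60a - 41/18b - 749/180 to the basis.

S(f_2,f_3): lcm = a^2b. S = -5/2ab^2 + 6/5a^2 - 5/4ab - 5/2b^2 - 1/5a - 11/4b.
  leading term ab^2: subtract (-3/2b)·f_2 from -5/2ab^2 + 6/5a^2 - 5/4ab - 5/2b^2 - 1/5a - 11/4b → 6/5a^2 + 7/4ab - 5/2b^2 - 1/5a - 13/4b
  leading term a^2: subtract (2/5)·f_1 from 6/5a^2 + 7/4ab - 5/2b^2 - 1/5a - 13/4b → 91/20ab - 5/2b^2 + 3a - 211/60b + 8/15
  leading term ab: subtract (273/100)·f_2 from 91/20ab - 5/2b^2 + 3a - 211/60b + 8/15 → -5/2b^2 - 123/50a - 211/60b + 433/300
  leading term b^2: subtract (-45/4)·h_4 from -5/2b^2 - 123/50a - 211/60b + 433/300 → -21/100a - 323/30b - 3167/300
  leading term a: subtract (-63/565)·h_5 from -21/100a - 323/30b - 3167/300 → -3736/339b - 3736/339
  leading term b: no divisor's leading term divides it; move -3736/339b to the remainder.
  leading term 1: no divisor's leading term divides it; move -3736/339 to the remainder.
  remainder -3736/339b - 3736/339 ≠ 0; add h_6 = -3736/339b - 3736/339 to the basis.

S(f_1,h_4): leading monomials are coprime, so the S-polynomial reduces to 0 (Buchberger's first criterion).
S(f_2,h_4): lcm = ab^2. S = -9/10a^2 + 41/10ab + 24/5a - 1/5b.
  leading term a^2: subtract (-3/10)·f_1 from -9/10a^2 + 41/10ab + 24/5a - 1/5b → 2ab + 12/5a - 2/5
  leading term ab: subtract (6/5)·f_2 from 2ab + 12/5a - 2/5 → 0
  remainder 0.

S(f_3,h_4): leading monomials are coprime, so the S-polynomial reduces to 0 (Buchberger's first criterion).
S(f_1,h_5): lcm = a^2. S = -127/113ab - 155/339a + 2/9b - 4/9.
  leading term ab: subtract (-381/565)·f_2 from -127/113ab - 155/339a + 2/9b - 4/9 → 1511/1695a + 2/9b - 3403/5085
  leading term a: subtract (6044/12769)·h_5 from 1511/1695a + 2/9b - 3403/5085 → 149440/114921b + 149440/114921
  leading term b: subtract (-40/339)·h_6 from 149440/114921b + 149440/114921 → 0
  remainder 0.

S(f_2,h_5): lcm = ab. S = 410/339b^2 + 6/5a + 749/339b - 1/5.
  leading term b^2: subtract (615/113)·h_4 from 410/339b^2 + 6/5a + 749/339b - 1/5 → 63/565a + 646/113b + 3167/565
  leading term a: subtract (756/12769)·h_5 from 63/565a + 646/113b + 3167/565 → 74720/12769b + 74720/12769
  leading term b: subtract (-60/113)·h_6 from 74720/12769b + 74720/12769 → 0
  remainder 0.

S(f_3,h_5): lcm = a^2. S = 2515/678ab + 4691/1356a + 5/2b + 11/4.
  leading term ab: subtract (503/226)·f_2 from 2515/678ab + 4691/1356a + 5/2b + 11/4 → -1345/1356a + 5/2b + 4735/1356
  leading term a: subtract (-6725/12769)·h_5 from -1345/1356a + 5/2b + 4735/1356 → 149440/114921b + 149440/114921
  leading term b: subtract (-40/339)·h_6 from 149440/114921b + 149440/114921 → 0
  remainder 0.

S(h_4,h_5): leading monomials are coprime, so the S-polynomial reduces to 0 (Buchberger's first criterion).
S(f_1,h_6): leading monomials are coprime, so the S-polynomial reduces to 0 (Buchberger's first criterion).
S(f_2,h_6): lcm = ab. S = 1/5a - 1/5.
  leading term a: subtract (12/113)·h_5 from 1/5a - 1/5 → 82/339b + 82/339
  leading term b: subtract (-41/1868)·h_6 from 82/339b + 82/339 → 0
  remainder 0.

S(f_3,h_6): leading monomials are coprime, so the S-polynomial reduces to 0 (Buchberger's first criterion).
S(h_4,h_6): lcm = b^2. S = 9/10a - 39/10b - 24/5.
  leading term a: subtract (54/113)·h_5 from 9/10a - 39/10b - 24/5 → -3177/1130b - 3177/1130
  leading term b: subtract (9531/37360)·h_6 from -3177/1130b - 3177/1130 → 0
  remainder 0.

S(h_5,h_6): leading monomials are coprime, so the S-polynomial reduces to 0 (Buchberger's first criterion).
Every S-polynomial of the final basis reduces to 0, so we have a Gröbner basis.
Inter-reduce: drop elements whose leading term is divisible by another's, tail-reduce, and make monic.
Reduced Gröbner basis: {a - 1, b + 1}.
Label its elements g_1 = a - 1, g_2 = b + 1.

Reduce p = -4ab - 1/2a - 7/4b - 21/4 modulo G:
  leading term ab: subtract (-4b)·g_1 from -4ab - 1/2a - 7/4b - 21/4 → -1/2a - 23/4b - 21/4
  leading term a: subtract (-1/2)·g_1 from -1/2a - 23/4b - 21/4 → -23/4b - 23/4
  leading term b: subtract (-23/4)·g_2 from -23/4b - 23/4 → 0
  normal form = 0.
Since the normal form is 0, p ∈ I.

-4ab - 1/2a - 7/4b - 21/4 lies in I (it reduces to 0).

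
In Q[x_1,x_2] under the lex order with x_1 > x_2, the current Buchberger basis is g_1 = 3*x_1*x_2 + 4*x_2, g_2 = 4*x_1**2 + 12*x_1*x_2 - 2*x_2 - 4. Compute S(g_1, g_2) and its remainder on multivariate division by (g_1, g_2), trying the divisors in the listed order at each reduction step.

lcm(LM(g_1), LM(g_2)) = x_1**2*x_2.
S = (lcm/LT(g_1))·g_1 − (lcm/LT(g_2))·g_2 = -3*x_1*x_2**2 + 4/3*x_1*x_2 + 1/2*x_2**2 + x_2.
Reduce S modulo (g_1, g_2) in that order:
  leading term x_1*x_2**2: subtract (-x_2)·g_1 from -3*x_1*x_2**2 + 4/3*x_1*x_2 + 1/2*x_2**2 + x_2 → 4/3*x_1*x_2 + 9/2*x_2**2 + x_2
  leading term x_1*x_2: subtract (4/9)·g_1 from 4/3*x_1*x_2 + 9/2*x_2**2 + x_2 → 9/2*x_2**2 - 7/9*x_2
  leading term x_2**2: no divisor's leading term divides it; move 9/2*x_2**2 to the remainder.
  leading term x_2: no divisor's leading term divides it; move -7/9*x_2 to the remainder.
The remainder 9/2*x_2**2 - 7/9*x_2 is nonzero, so it would be added as the next basis element.
An S-polynomial is built so that the two leading terms cancel; whether anything survives reduction is exactly the Gröbner-basis criterion.

S(g_1, g_2) = -3*x_1*x_2**2 + 4/3*x_1*x_2 + 1/2*x_2**2 + x_2; remainder on division = 9/2*x_2**2 - 7/9*x_2.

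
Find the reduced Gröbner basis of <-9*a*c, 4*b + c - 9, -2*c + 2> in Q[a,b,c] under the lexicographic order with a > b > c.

f_1 = -9*a*c, LT = a*c.
f_2 = 4*b + c - 9, LT = b.
f_3 = -2*c + 2, LT = c.

S(f_1,f_3): lcm = a*c. S = a.
  reduce S modulo (f_1, f_2, f_3):
  remainder a ≠ 0; add g_4 = a to the basis.

The other S-polynomials (S(f_1,f_2), S(f_2,f_3), S(f_1,g_4), S(f_2,g_4), S(f_3,g_4)) all reduce to 0 modulo the current basis, so we have a Gröbner basis.
Inter-reduce: drop elements whose leading term is divisible by another's, tail-reduce, and make monic.

G = {a, b - 2, c - 1}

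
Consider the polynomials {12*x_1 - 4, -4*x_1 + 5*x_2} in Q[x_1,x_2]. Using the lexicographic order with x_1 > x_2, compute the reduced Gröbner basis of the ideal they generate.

G = {x_1 - 1/3, x_2 - 4/15}

The reduced Gröbner basis is the canonical form of the ideal for this ordering.

f_1 = 12*x_1 - 4, LT = x_1.
f_2 = -4*x_1 + 5*x_2, LT = x_1.

S(f_1,f_2): lcm = x_1. S = 5/4*x_2 - 1/3.
  leading term x_2: no divisor's leading term divides it; move 5/4*x_2 to the remainder.
  leading term 1: no divisor's leading term divides it; move -1/3 to the remainder.
  remainder 5/4*x_2 - 1/3 ≠ 0; add g_3 = 5/4*x_2 - 1/3 to the basis.

S(f_1,g_3): leading monomials are coprime, so the S-polynomial reduces to 0 (Buchberger's first criterion).
S(f_2,g_3): leading monomials are coprime, so the S-polynomial reduces to 0 (Buchberger's first criterion).
Every S-polynomial of the final basis reduces to 0, so we have a Gröbner basis.
Inter-reduce: drop elements whose leading term is divisible by another's, tail-reduce, and make monic.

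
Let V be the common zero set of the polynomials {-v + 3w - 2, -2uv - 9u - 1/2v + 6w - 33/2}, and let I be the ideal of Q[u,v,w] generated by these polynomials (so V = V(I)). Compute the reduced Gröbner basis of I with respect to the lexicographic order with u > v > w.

G = {uw + 5/6u - 3/4w + 31/12, v - 3w + 2}

f_1 = -v + 3w - 2, LT = v.
f_2 = -2uv - 9u - 1/2v + 6w - 33/2, LT = uv.

S(f_1,f_2): lcm = uv. S = -3uw - 5/2u - 1/4v + 3w - 33/4.
  leading term uw: no divisor's leading term divides it; move -3uw to the remainder.
  leading term u: no divisor's leading term divides it; move -5/2u to the remainder.
  leading term v: subtract (1/4)·f_1 from -1/4v + 3w - 33/4 → 9/4w - 31/4
  leading term w: no divisor's leading term divides it; move 9/4w to the remainder.
  leading term 1: no divisor's leading term divides it; move -31/4 to the remainder.
  remainder -3uw - 5/2u + 9/4w - 31/4 ≠ 0; add g_3 = -3uw - 5/2u + 9/4w - 31/4 to the basis.

The other S-polynomials (S(f_1,g_3), S(f_2,g_3)) all reduce to 0 modulo the current basis, so we have a Gröbner basis.
Inter-reduce: drop elements whose leading term is divisible by another's, tail-reduce, and make monic.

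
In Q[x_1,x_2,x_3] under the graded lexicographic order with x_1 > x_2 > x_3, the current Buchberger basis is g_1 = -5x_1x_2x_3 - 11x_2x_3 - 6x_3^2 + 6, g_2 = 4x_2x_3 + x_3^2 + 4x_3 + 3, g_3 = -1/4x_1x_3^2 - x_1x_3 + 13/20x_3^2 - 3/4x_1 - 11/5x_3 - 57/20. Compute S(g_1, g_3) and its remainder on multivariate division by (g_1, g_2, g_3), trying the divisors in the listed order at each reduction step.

lcm(LM(g_1), LM(g_3)) = x_1x_2x_3^2.
S = (lcm/LT(g_1))·g_1 − (lcm/LT(g_3))·g_3 = -4x_1x_2x_3 + 24/5x_2x_3^2 + 6/5x_3^3 - 3x_1x_2 - 44/5x_2x_3 - 57/5x_2 - 6/5x_3.
Reduce S modulo (g_1, g_2, g_3) in that order:
  leading term x_1x_2x_3: subtract (4/5)·g_1 from -4x_1x_2x_3 + 24/5x_2x_3^2 + 6/5x_3^3 - 3x_1x_2 - 44/5x_2x_3 - 57/5x_2 - 6/5x_3 → 24/5x_2x_3^2 + 6/5x_3^3 - 3x_1x_2 + 24/5x_3^2 - 57/5x_2 - 6/5x_3 - 24/5
  leading term x_2x_3^2: subtract (6/5x_3)·g_2 from 24/5x_2x_3^2 + 6/5x_3^3 - 3x_1x_2 + 24/5x_3^2 - 57/5x_2 - 6/5x_3 - 24/5 → -3x_1x_2 - 57/5x_2 - 24/5x_3 - 24/5
  leading term x_1x_2: no divisor's leading term divides it; move -3x_1x_2 to the remainder.
  leading term x_2: no divisor's leading term divides it; move -57/5x_2 to the remainder.
  leading term x_3: no divisor's leading term divides it; move -24/5x_3 to the remainder.
  leading term 1: no divisor's leading term divides it; move -24/5 to the remainder.
The remainder -3x_1x_2 - 57/5x_2 - 24/5x_3 - 24/5 is nonzero, so it would be added as the next basis element.

S(g_1, g_3) = -4x_1x_2x_3 + 24/5x_2x_3^2 + 6/5x_3^3 - 3x_1x_2 - 44/5x_2x_3 - 57/5x_2 - 6/5x_3; remainder on division = -3x_1x_2 - 57/5x_2 - 24/5x_3 - 24/5.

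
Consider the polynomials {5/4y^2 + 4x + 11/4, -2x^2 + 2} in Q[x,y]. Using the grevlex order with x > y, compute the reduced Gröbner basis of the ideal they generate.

f_1 = 5/4y^2 + 4x + 11/4, LT = y^2.
f_2 = -2x^2 + 2, LT = x^2.

The S-polynomials (S(f_1,f_2)) all reduce to 0 modulo the current basis, so we have a Gröbner basis.

G = {x^2 - 1, y^2 + 16/5x + 11/5}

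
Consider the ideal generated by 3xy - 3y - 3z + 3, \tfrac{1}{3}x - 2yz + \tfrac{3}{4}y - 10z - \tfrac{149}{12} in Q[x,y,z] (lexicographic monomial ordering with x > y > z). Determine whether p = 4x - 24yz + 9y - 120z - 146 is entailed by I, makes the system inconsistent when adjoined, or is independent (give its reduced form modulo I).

First compute the reduced Gröbner basis of I by Buchberger's algorithm.
f_1 = 3xy - 3y - 3z + 3, LT = xy.
f_2 = \tfrac{1}{3}x - 2yz + \tfrac{3}{4}y - 10z - \tfrac{149}{12}, LT = x.

S(f_1,f_2): lcm = xy. S = 6y^{2}z - \tfrac{9}{4}y^{2} + 30yz + \tfrac{145}{4}y - z + 1.
  reduce S modulo (f_1, f_2):
  remainder 6y^{2}z - \tfrac{9}{4}y^{2} + 30yz + \tfrac{145}{4}y - z + 1 ≠ 0; add h_3 = 6y^{2}z - \tfrac{9}{4}y^{2} + 30yz + \tfrac{145}{4}y - z + 1 to the basis.

The other S-polynomials (S(f_1,h_3), S(f_2,h_3)) all reduce to 0 modulo the current basis, so we have a Gröbner basis.
Inter-reduce: drop elements whose leading term is divisible by another's, tail-reduce, and make monic.
Reduced Gröbner basis: {x - 6yz + \tfrac{9}{4}y - 30z - \tfrac{149}{4}, y^{2}z - \tfrac{3}{8}y^{2} + 5yz + \tfrac{145}{24}y - \tfrac{1}{6}z + \tfrac{1}{6}}.
Label its elements g_1 = x - 6yz + \tfrac{9}{4}y - 30z - \tfrac{149}{4}, g_2 = y^{2}z - \tfrac{3}{8}y^{2} + 5yz + \tfrac{145}{24}y - \tfrac{1}{6}z + \tfrac{1}{6}.

Reduce p = 4x - 24yz + 9y - 120z - 146 modulo G:
  leading term x: subtract (4)·g_1 from 4x - 24yz + 9y - 120z - 146 → 3
  leading term 1: no divisor's leading term divides it; move 3 to the remainder.
  normal form = 3.
The normal form is nonzero, so p ∉ I. Since p minus its normal form lies in I, I + (p) = I + (r) where r = 3; decide whether this ideal is the whole ring.
Here r = 3 is a nonzero constant, hence a unit: 1 ∈ I + (p), the Gröbner basis of I + (p) is {1}, and the enlarged system has no common solution — adjoining p is inconsistent.

Adjoining 4x - 24yz + 9y - 120z - 146 makes the ideal the whole ring: the system is inconsistent.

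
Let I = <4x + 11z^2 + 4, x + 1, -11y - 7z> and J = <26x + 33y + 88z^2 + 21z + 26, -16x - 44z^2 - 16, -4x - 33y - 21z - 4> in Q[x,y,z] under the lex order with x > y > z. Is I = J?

Yes, the ideals are equal.

For a fixed monomial order, each ideal has a unique reduced Gröbner basis; comparing bases decides equality.
Buchberger on the first generating set:
f_1 = 4x + 11z^2 + 4, LT = x.
f_2 = x + 1, LT = x.
f_3 = -11y - 7z, LT = y.

S(f_1,f_2): lcm = x. S = 11/4z^2.
  leading term z^2: no divisor's leading term divides it; move 11/4z^2 to the remainder.
  remainder 11/4z^2 ≠ 0; add g_4 = 11/4z^2 to the basis.

S(f_1,f_3): leading monomials are coprime, so the S-polynomial reduces to 0 (Buchberger's first criterion).
S(f_2,f_3): leading monomials are coprime, so the S-polynomial reduces to 0 (Buchberger's first criterion).
S(f_1,g_4): leading monomials are coprime, so the S-polynomial reduces to 0 (Buchberger's first criterion).
S(f_2,g_4): leading monomials are coprime, so the S-polynomial reduces to 0 (Buchberger's first criterion).
S(f_3,g_4): leading monomials are coprime, so the S-polynomial reduces to 0 (Buchberger's first criterion).
Every S-polynomial of the final basis reduces to 0, so we have a Gröbner basis.
Inter-reduce: drop elements whose leading term is divisible by another's, tail-reduce, and make monic.
Reduced Gröbner basis: {x + 1, y + 7/11z, z^2}.

Buchberger on the second generating set:
h_1 = 26x + 33y + 88z^2 + 21z + 26, LT = x.
h_2 = -16x - 44z^2 - 16, LT = x.
h_3 = -4x - 33y - 21z - 4, LT = x.

S(h_1,h_2): lcm = x. S = 33/26y + 33/52z^2 + 21/26z.
  leading term y: no divisor's leading term divides it; move 33/26y to the remainder.
  leading term z^2: no divisor's leading term divides it; move 33/52z^2 to the remainder.
  leading term z: no divisor's leading term divides it; move 21/26z to the remainder.
  remainder 33/26y + 33/52z^2 + 21/26z ≠ 0; add k_4 = 33/26y + 33/52z^2 + 21/26z to the basis.

S(h_1,h_3): lcm = x. S = -363/52y + 44/13z^2 - 231/52z.
  leading term y: subtract (-11/2)·k_4 from -363/52y + 44/13z^2 - 231/52z → 55/8z^2
  leading term z^2: no divisor's leading term divides it; move 55/8z^2 to the remainder.
  remainder 55/8z^2 ≠ 0; add k_5 = 55/8z^2 to the basis.

S(h_2,h_3): lcm = x. S = -33/4y + 11/4z^2 - 21/4z.
  leading term y: subtract (-13/2)·k_4 from -33/4y + 11/4z^2 - 21/4z → 55/8z^2
  leading term z^2: subtract (1)·k_5 from 55/8z^2 → 0
  remainder 0.

S(h_1,k_4): leading monomials are coprime, so the S-polynomial reduces to 0 (Buchberger's first criterion).
S(h_2,k_4): leading monomials are coprime, so the S-polynomial reduces to 0 (Buchberger's first criterion).
S(h_3,k_4): leading monomials are coprime, so the S-polynomial reduces to 0 (Buchberger's first criterion).
S(h_1,k_5): leading monomials are coprime, so the S-polynomial reduces to 0 (Buchberger's first criterion).
S(h_2,k_5): leading monomials are coprime, so the S-polynomial reduces to 0 (Buchberger's first criterion).
S(h_3,k_5): leading monomials are coprime, so the S-polynomial reduces to 0 (Buchberger's first criterion).
S(k_4,k_5): leading monomials are coprime, so the S-polynomial reduces to 0 (Buchberger's first criterion).
Every S-polynomial of the final basis reduces to 0, so we have a Gröbner basis.
Inter-reduce: drop elements whose leading term is divisible by another's, tail-reduce, and make monic.
Reduced Gröbner basis: {x + 1, y + 7/11z, z^2}.

Same reduced basis, so the two generating sets span the same ideal.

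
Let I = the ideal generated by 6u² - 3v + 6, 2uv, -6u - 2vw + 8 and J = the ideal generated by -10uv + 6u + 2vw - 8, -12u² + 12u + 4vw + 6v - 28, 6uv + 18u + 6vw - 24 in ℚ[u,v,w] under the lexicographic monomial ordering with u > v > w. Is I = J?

Yes, the ideals are equal.

Since reduced Gröbner bases are canonical representatives of ideals under a given ordering, it suffices to compute and compare them.
Buchberger on the first generating set:
f_1 = 6u² - 3v + 6, LT = u².
f_2 = 2uv, LT = uv.
f_3 = -6u - 2vw + 8, LT = u.

S(f_1,f_2): lcm = u²v. S = -½v² + v.
  reduce S modulo (f_1, f_2, f_3):
  remainder -½v² + v ≠ 0; add g_4 = -½v² + v to the basis.

S(f_1,f_3): lcm = u². S = -⅓uvw + 4/3u - ½v + 1.
  reduce S modulo (f_1, f_2, f_3, g_4):
  remainder -4/9vw - ½v + 25/9 ≠ 0; add g_5 = -4/9vw - ½v + 25/9 to the basis.

S(f_2,f_3): lcm = uv. S = -⅓v²w + 4/3v.
  reduce S modulo (f_1, f_2, f_3, g_4, g_5):
  remainder 25/12v - 25/6 ≠ 0; add g_6 = 25/12v - 25/6 to the basis.

S(g_5,g_6): lcm = vw. S = 9/8v + 2w - 25/4.
  reduce S modulo (f_1, f_2, f_3, g_4, g_5, g_6):
  remainder 2w - 4 ≠ 0; add g_7 = 2w - 4 to the basis.

The other S-polynomials (S(f_1,g_4), S(f_2,g_4), S(f_3,g_4), S(f_1,g_5), S(f_2,g_5), S(f_3,g_5), S(g_4,g_5), S(f_1,g_6), S(f_2,g_6), S(f_3,g_6), S(g_4,g_6), S(f_1,g_7), S(f_2,g_7), S(f_3,g_7), S(g_4,g_7), S(g_5,g_7), S(g_6,g_7)) all reduce to 0 modulo the current basis, so we have a Gröbner basis.
Inter-reduce: drop elements whose leading term is divisible by another's, tail-reduce, and make monic.
Reduced Gröbner basis: {u, v - 2, w - 2}.

Buchberger on the second generating set:
h_1 = -10uv + 6u + 2vw - 8, LT = uv.
h_2 = -12u² + 12u + 4vw + 6v - 28, LT = u².
h_3 = 6uv + 18u + 6vw - 24, LT = uv.

S(h_1,h_2): lcm = u²v. S = -⅗u² - ⅕uvw + uv + ⅘u + ⅓v²w + ½v² - 7/3v.
  reduce S modulo (h_1, h_2, h_3):
  remainder -3/25uw + ⅘u + ⅓v²w + ½v² - 1/25vw² - 79/30v + 4/25w + ⅗ ≠ 0; add k_4 = -3/25uw + ⅘u + ⅓v²w + ½v² - 1/25vw² - 79/30v + 4/25w + ⅗ to the basis.

S(h_1,h_3): lcm = uv. S = -18/5u - 6/5vw + 24/5.
  reduce S modulo (h_1, h_2, h_3, k_4):
  remainder -18/5u - 6/5vw + 24/5 ≠ 0; add k_5 = -18/5u - 6/5vw + 24/5 to the basis.

S(h_2,h_3): lcm = u²v. S = -3u² - uvw - uv + 4u - ⅓v²w - ½v² + 7/3v.
  reduce S modulo (h_1, h_2, h_3, k_4, k_5):
  remainder -2v²w - 3v² + 14v ≠ 0; add k_6 = -2v²w - 3v² + 14v to the basis.

S(h_1,k_4): lcm = uvw. S = 20/3uv - ⅗uw + 25/9v³w + 25/6v³ - ⅓v²w² - 395/18v² - ⅕vw² + 4/3vw + 5v + ⅘w.
  reduce S modulo (h_1, h_2, h_3, k_4, k_5, k_6):
  remainder -13/4v² + ⅓vw + 10v - 25/3 ≠ 0; add k_7 = -13/4v² + ⅓vw + 10v - 25/3 to the basis.

S(h_3,k_4): lcm = uvw. S = 20/3uv + 3uw + 25/9v³w + 25/6v³ - ⅓v²w² - 395/18v² + vw² + 4/3vw + 5v - 4w.
  reduce S modulo (h_1, h_2, h_3, k_4, k_5, k_6, k_7):
  remainder -8vw - 9v + 50 ≠ 0; add k_8 = -8vw - 9v + 50 to the basis.

S(h_1,k_5): lcm = uv. S = -⅗u - ⅓v²w - ⅕vw + 4/3v + ⅘.
  reduce S modulo (h_1, h_2, h_3, k_4, k_5, k_6, k_7, k_8):
  remainder 25/52v - 25/26 ≠ 0; add k_9 = 25/52v - 25/26 to the basis.

S(k_6,k_7): lcm = v²w. S = 3/2v² + 4/39vw² + 40/13vw - 7v - 100/39w.
  reduce S modulo (h_1, h_2, h_3, k_4, k_5, k_6, k_7, k_8, k_9):
  remainder -25/13w + 50/13 ≠ 0; add k_10 = -25/13w + 50/13 to the basis.

The other S-polynomials (S(h_2,k_4), S(h_2,k_5), S(h_3,k_5), S(k_4,k_5), S(h_1,k_6), S(h_2,k_6), S(h_3,k_6), S(k_4,k_6), S(k_5,k_6), S(h_1,k_7), S(h_2,k_7), S(h_3,k_7), S(k_4,k_7), S(k_5,k_7), S(h_1,k_8), S(h_2,k_8), S(h_3,k_8), S(k_4,k_8), S(k_5,k_8), S(k_6,k_8), S(k_7,k_8), S(h_1,k_9), S(h_2,k_9), S(h_3,k_9), S(k_4,k_9), S(k_5,k_9), S(k_6,k_9), S(k_7,k_9), S(k_8,k_9), S(h_1,k_10), S(h_2,k_10), S(h_3,k_10), S(k_4,k_10), S(k_5,k_10), S(k_6,k_10), S(k_7,k_10), S(k_8,k_10), S(k_9,k_10)) all reduce to 0 modulo the current basis, so we have a Gröbner basis.
Inter-reduce: drop elements whose leading term is divisible by another's, tail-reduce, and make monic.
Reduced Gröbner basis: {u, v - 2, w - 2}.

These coincide, so the ideals are equal.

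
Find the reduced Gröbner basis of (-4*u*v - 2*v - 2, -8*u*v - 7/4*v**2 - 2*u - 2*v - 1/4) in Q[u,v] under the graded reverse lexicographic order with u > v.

Buchberger's algorithm terminates because the ascending chain of leading-term ideals stabilizes.

f_1 = -4*u*v - 2*v - 2, LT = u*v.
f_2 = -8*u*v - 7/4*v**2 - 2*u - 2*v - 1/4, LT = u*v.

S(f_1,f_2): lcm = u*v. S = -7/32*v**2 - 1/4*u + 1/4*v + 15/32.
  leading term v**2: no divisor's leading term divides it; move -7/32*v**2 to the remainder.
  leading term u: no divisor's leading term divides it; move -1/4*u to the remainder.
  leading term v: no divisor's leading term divides it; move 1/4*v to the remainder.
  leading term 1: no divisor's leading term divides it; move 15/32 to the remainder.
  remainder -7/32*v**2 - 1/4*u + 1/4*v + 15/32 ≠ 0; add g_3 = -7/32*v**2 - 1/4*u + 1/4*v + 15/32 to the basis.

S(f_1,g_3): lcm = u*v**2. S = -8/7*u**2 + 8/7*u*v + 1/2*v**2 + 15/7*u + 1/2*v.
  leading term u**2: no divisor's leading term divides it; move -8/7*u**2 to the remainder.
  leading term u*v: subtract (-2/7)·f_1 from 8/7*u*v + 1/2*v**2 + 15/7*u + 1/2*v → 1/2*v**2 + 15/7*u - 1/14*v - 4/7
  leading term v**2: subtract (-16/7)·g_3 from 1/2*v**2 + 15/7*u - 1/14*v - 4/7 → 11/7*u + 1/2*v + 1/2
  leading term u: no divisor's leading term divides it; move 11/7*u to the remainder.
  leading term v: no divisor's leading term divides it; move 1/2*v to the remainder.
  leading term 1: no divisor's leading term divides it; move 1/2 to the remainder.
  remainder -8/7*u**2 + 11/7*u + 1/2*v + 1/2 ≠ 0; add g_4 = -8/7*u**2 + 11/7*u + 1/2*v + 1/2 to the basis.

The other S-polynomials (S(f_2,g_3), S(f_1,g_4), S(f_2,g_4), S(g_3,g_4)) all reduce to 0 modulo the current basis, so we have a Gröbner basis.
Inter-reduce: drop elements whose leading term is divisible by another's, tail-reduce, and make monic.

G = {u**2 - 11/8*u - 7/16*v - 7/16, u*v + 1/2*v + 1/2, v**2 + 8/7*u - 8/7*v - 15/7}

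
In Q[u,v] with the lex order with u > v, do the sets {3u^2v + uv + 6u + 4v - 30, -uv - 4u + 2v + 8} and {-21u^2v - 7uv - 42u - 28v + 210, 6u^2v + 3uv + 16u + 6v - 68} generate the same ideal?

Yes, the ideals are equal.

For a fixed monomial order, each ideal has a unique reduced Gröbner basis; comparing bases decides equality.
Buchberger on the first generating set:
f_1 = 3u^2v + uv + 6u + 4v - 30, LT = u^2v.
f_2 = -uv - 4u + 2v + 8, LT = uv.

S(f_1,f_2): lcm = u^2v. S = -4u^2 + 7/3uv + 10u + 4/3v - 10.
  leading term u^2: no divisor's leading term divides it; move -4u^2 to the remainder.
  leading term uv: subtract (-7/3)·f_2 from 7/3uv + 10u + 4/3v - 10 → 2/3u + 6v + 26/3
  leading term u: no divisor's leading term divides it; move 2/3u to the remainder.
  leading term v: no divisor's leading term divides it; move 6v to the remainder.
  leading term 1: no divisor's leading term divides it; move 26/3 to the remainder.
  remainder -4u^2 + 2/3u + 6v + 26/3 ≠ 0; add g_3 = -4u^2 + 2/3u + 6v + 26/3 to the basis.

S(f_1,g_3): lcm = u^2v. S = 1/2uv + 2u + 3/2v^2 + 7/2v - 10.
  leading term uv: subtract (-1/2)·f_2 from 1/2uv + 2u + 3/2v^2 + 7/2v - 10 → 3/2v^2 + 9/2v - 6
  leading term v^2: no divisor's leading term divides it; move 3/2v^2 to the remainder.
  leading term v: no divisor's leading term divides it; move 9/2v to the remainder.
  leading term 1: no divisor's leading term divides it; move -6 to the remainder.
  remainder 3/2v^2 + 9/2v - 6 ≠ 0; add g_4 = 3/2v^2 + 9/2v - 6 to the basis.

The other S-polynomials (S(f_2,g_3), S(f_1,g_4), S(f_2,g_4), S(g_3,g_4)) all reduce to 0 modulo the current basis, so we have a Gröbner basis.
Inter-reduce: drop elements whose leading term is divisible by another's, tail-reduce, and make monic.
Reduced Gröbner basis: {u^2 - 1/6u - 3/2v - 13/6, uv + 4u - 2v - 8, v^2 + 3v - 4}.

Buchberger on the second generating set:
h_1 = -21u^2v - 7uv - 42u - 28v + 210, LT = u^2v.
h_2 = 6u^2v + 3uv + 16u + 6v - 68, LT = u^2v.

S(h_1,h_2): lcm = u^2v. S = -1/6uv - 2/3u + 1/3v + 4/3.
  leading term uv: no divisor's leading term divides it; move -1/6uv to the remainder.
  leading term u: no divisor's leading term divides it; move -2/3u to the remainder.
  leading term v: no divisor's leading term divides it; move 1/3v to the remainder.
  leading term 1: no divisor's leading term divides it; move 4/3 to the remainder.
  remainder -1/6uv - 2/3u + 1/3v + 4/3 ≠ 0; add k_3 = -1/6uv - 2/3u + 1/3v + 4/3 to the basis.

S(h_1,k_3): lcm = u^2v. S = -4u^2 + 7/3uv + 10u + 4/3v - 10.
  leading term u^2: no divisor's leading term divides it; move -4u^2 to the remainder.
  leading term uv: subtract (-14)·k_3 from 7/3uv + 10u + 4/3v - 10 → 2/3u + 6v + 26/3
  leading term u: no divisor's leading term divides it; move 2/3u to the remainder.
  leading term v: no divisor's leading term divides it; move 6v to the remainder.
  leading term 1: no divisor's leading term divides it; move 26/3 to the remainder.
  remainder -4u^2 + 2/3u + 6v + 26/3 ≠ 0; add k_4 = -4u^2 + 2/3u + 6v + 26/3 to the basis.

S(h_1,k_4): lcm = u^2v. S = 1/2uv + 2u + 3/2v^2 + 7/2v - 10.
  leading term uv: subtract (-3)·k_3 from 1/2uv + 2u + 3/2v^2 + 7/2v - 10 → 3/2v^2 + 9/2v - 6
  leading term v^2: no divisor's leading term divides it; move 3/2v^2 to the remainder.
  leading term v: no divisor's leading term divides it; move 9/2v to the remainder.
  leading term 1: no divisor's leading term divides it; move -6 to the remainder.
  remainder 3/2v^2 + 9/2v - 6 ≠ 0; add k_5 = 3/2v^2 + 9/2v - 6 to the basis.

The other S-polynomials (S(h_2,k_3), S(h_2,k_4), S(k_3,k_4), S(h_1,k_5), S(h_2,k_5), S(k_3,k_5), S(k_4,k_5)) all reduce to 0 modulo the current basis, so we have a Gröbner basis.
Inter-reduce: drop elements whose leading term is divisible by another's, tail-reduce, and make monic.
Reduced Gröbner basis: {u^2 - 1/6u - 3/2v - 13/6, uv + 4u - 2v - 8, v^2 + 3v - 4}.

The two bases agree; hence the ideals are identical.
The choice of monomial ordering does not affect the verdict — as long as both bases are computed under the same ordering, their equality decides ideal equality.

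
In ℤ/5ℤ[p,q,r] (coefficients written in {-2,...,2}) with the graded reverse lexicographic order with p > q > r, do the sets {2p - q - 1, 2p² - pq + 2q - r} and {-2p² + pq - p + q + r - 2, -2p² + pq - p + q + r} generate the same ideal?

No, the ideals differ.

Since reduced Gröbner bases are canonical representatives of ideals under a given ordering, it suffices to compute and compare them.
Buchberger on the first generating set:
f_1 = 2p - q - 1, LT = p.
f_2 = 2p² - pq + 2q - r, LT = p².

S(f_1,f_2): lcm = p². S = 2p - q - 2r.
  leading term p: subtract (1)·f_1 from 2p - q - 2r → -2r + 1
  leading term r: no divisor's leading term divides it; move -2r to the remainder.
  leading term 1: no divisor's leading term divides it; move 1 to the remainder.
  remainder -2r + 1 ≠ 0; add g_3 = -2r + 1 to the basis.

S(f_1,g_3): leading monomials are coprime, so the S-polynomial reduces to 0 (Buchberger's first criterion).
S(f_2,g_3): leading monomials are coprime, so the S-polynomial reduces to 0 (Buchberger's first criterion).
Every S-polynomial of the final basis reduces to 0, so we have a Gröbner basis.
Inter-reduce: drop elements whose leading term is divisible by another's, tail-reduce, and make monic.
Reduced Gröbner basis: {p + 2q + 2, r + 2}.

Buchberger on the second generating set:
h_1 = -2p² + pq - p + q + r - 2, LT = p².
h_2 = -2p² + pq - p + q + r, LT = p².

S(h_1,h_2): lcm = p². S = 1.
  leading term 1: no divisor's leading term divides it; move 1 to the remainder.
  remainder 1 ≠ 0; add k_3 = 1 to the basis.

S(h_1,k_3): leading monomials are coprime, so the S-polynomial reduces to 0 (Buchberger's first criterion).
S(h_2,k_3): leading monomials are coprime, so the S-polynomial reduces to 0 (Buchberger's first criterion).
Every S-polynomial of the final basis reduces to 0, so we have a Gröbner basis.
Inter-reduce: drop elements whose leading term is divisible by another's, tail-reduce, and make monic.
Reduced Gröbner basis: {1}.

Since the reduced bases disagree, the two ideals are not the same.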